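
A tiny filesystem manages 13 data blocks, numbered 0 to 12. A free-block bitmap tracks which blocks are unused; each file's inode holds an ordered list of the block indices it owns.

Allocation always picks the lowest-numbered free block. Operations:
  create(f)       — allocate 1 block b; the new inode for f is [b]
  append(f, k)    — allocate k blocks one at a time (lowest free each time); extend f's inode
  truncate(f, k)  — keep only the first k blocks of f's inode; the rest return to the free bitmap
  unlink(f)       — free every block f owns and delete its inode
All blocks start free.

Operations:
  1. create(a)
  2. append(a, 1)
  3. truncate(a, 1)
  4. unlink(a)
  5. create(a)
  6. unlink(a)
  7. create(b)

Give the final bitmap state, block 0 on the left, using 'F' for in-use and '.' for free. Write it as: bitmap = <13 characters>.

after create(a) → a:[0]  free=[F............]
after append(a, 1) → a:[0, 1]  free=[FF...........]
after truncate(a, 1) → a:[0]  free=[F............]
after unlink(a) →   free=[.............]
after create(a) → a:[0]  free=[F............]
after unlink(a) →   free=[.............]
after create(b) → b:[0]  free=[F............]

bitmap = F............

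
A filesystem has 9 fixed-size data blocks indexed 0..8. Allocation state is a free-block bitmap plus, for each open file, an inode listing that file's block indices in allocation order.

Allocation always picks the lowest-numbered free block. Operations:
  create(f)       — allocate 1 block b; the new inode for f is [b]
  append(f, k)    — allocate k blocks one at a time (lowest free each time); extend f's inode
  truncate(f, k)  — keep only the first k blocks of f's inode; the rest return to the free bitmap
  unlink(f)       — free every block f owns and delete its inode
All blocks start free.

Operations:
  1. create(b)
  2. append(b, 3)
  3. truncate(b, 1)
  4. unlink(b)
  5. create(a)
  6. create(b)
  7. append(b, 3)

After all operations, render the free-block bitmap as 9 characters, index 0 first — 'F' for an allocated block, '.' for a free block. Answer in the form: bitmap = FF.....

[1] create(b) — b=0 (map F........)
[2] append(b, 3) — b=0,1,2,3 (map FFFF.....)
[3] truncate(b, 1) — b=0 (map F........)
[4] unlink(b) —  (map .........)
[5] create(a) — a=0 (map F........)
[6] create(b) — a=0 b=1 (map FF.......)
[7] append(b, 3) — a=0 b=1,2,3,4 (map FFFFF....)

bitmap = FFFFF....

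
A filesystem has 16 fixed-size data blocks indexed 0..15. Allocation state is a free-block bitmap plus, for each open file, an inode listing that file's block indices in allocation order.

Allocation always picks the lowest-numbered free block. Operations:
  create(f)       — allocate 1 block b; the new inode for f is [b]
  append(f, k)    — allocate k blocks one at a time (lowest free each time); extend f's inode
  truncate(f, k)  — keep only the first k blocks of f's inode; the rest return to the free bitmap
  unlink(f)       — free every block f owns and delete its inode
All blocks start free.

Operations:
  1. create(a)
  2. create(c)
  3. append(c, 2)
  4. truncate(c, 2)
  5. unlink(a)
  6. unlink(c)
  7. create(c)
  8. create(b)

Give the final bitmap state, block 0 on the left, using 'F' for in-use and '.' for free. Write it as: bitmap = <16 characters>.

[1] create(a) — a=0 (map F...............)
[2] create(c) — a=0 c=1 (map FF..............)
[3] append(c, 2) — a=0 c=1,2,3 (map FFFF............)
[4] truncate(c, 2) — a=0 c=1,2 (map FFF.............)
[5] unlink(a) — c=1,2 (map .FF.............)
[6] unlink(c) —  (map ................)
[7] create(c) — c=0 (map F...............)
[8] create(b) — b=1 c=0 (map FF..............)

bitmap = FF..............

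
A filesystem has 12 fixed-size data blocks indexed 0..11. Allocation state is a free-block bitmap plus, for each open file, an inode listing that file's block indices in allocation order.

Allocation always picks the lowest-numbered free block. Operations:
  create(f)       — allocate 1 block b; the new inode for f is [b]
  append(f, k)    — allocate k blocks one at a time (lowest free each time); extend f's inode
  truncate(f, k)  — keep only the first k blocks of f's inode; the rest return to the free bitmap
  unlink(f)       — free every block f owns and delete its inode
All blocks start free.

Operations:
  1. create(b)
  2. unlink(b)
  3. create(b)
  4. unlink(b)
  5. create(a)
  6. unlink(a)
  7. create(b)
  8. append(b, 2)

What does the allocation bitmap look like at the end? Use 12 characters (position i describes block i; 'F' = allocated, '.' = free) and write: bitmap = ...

[1] create(b) — b=0 (map F...........)
[2] unlink(b) —  (map ............)
[3] create(b) — b=0 (map F...........)
[4] unlink(b) —  (map ............)
[5] create(a) — a=0 (map F...........)
[6] unlink(a) —  (map ............)
[7] create(b) — b=0 (map F...........)
[8] append(b, 2) — b=0,1,2 (map FFF.........)

bitmap = FFF.........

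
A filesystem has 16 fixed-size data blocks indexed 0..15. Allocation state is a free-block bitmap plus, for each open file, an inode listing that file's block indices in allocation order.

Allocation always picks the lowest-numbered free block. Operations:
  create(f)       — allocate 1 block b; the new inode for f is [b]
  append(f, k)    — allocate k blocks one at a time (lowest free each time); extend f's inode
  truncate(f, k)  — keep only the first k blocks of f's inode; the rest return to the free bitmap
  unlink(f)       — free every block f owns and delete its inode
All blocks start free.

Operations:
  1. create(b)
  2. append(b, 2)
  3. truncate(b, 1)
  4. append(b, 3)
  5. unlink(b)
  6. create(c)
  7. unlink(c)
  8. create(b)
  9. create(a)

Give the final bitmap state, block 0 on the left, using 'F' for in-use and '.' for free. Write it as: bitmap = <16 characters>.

bitmap = FF..............

[1] create(b) — b=0 (map F...............)
[2] append(b, 2) — b=0,1,2 (map FFF.............)
[3] truncate(b, 1) — b=0 (map F...............)
[4] append(b, 3) — b=0,1,2,3 (map FFFF............)
[5] unlink(b) —  (map ................)
[6] create(c) — c=0 (map F...............)
[7] unlink(c) —  (map ................)
[8] create(b) — b=0 (map F...............)
[9] create(a) — a=1 b=0 (map FF..............)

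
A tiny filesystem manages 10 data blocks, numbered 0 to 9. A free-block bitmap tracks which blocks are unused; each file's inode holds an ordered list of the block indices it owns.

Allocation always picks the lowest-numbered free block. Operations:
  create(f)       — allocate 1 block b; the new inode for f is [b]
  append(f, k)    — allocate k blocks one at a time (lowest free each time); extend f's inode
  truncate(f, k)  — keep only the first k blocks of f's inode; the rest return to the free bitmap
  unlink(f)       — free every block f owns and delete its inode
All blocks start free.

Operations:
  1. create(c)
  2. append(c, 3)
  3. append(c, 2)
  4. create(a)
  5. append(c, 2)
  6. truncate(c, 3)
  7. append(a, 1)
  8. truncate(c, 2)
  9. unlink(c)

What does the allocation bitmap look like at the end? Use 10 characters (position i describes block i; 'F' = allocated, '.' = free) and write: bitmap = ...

bitmap = ...F..F...

  1. create(c)  ⇒  F.........  {c→[0]}
  2. append(c, 3)  ⇒  FFFF......  {c→[0, 1, 2, 3]}
  3. append(c, 2)  ⇒  FFFFFF....  {c→[0, 1, 2, 3, 4, 5]}
  4. create(a)  ⇒  FFFFFFF...  {a→[6]; c→[0, 1, 2, 3, 4, 5]}
  5. append(c, 2)  ⇒  FFFFFFFFF.  {a→[6]; c→[0, 1, 2, 3, 4, 5, 7, 8]}
  6. truncate(c, 3)  ⇒  FFF...F...  {a→[6]; c→[0, 1, 2]}
  7. append(a, 1)  ⇒  FFFF..F...  {a→[6, 3]; c→[0, 1, 2]}
  8. truncate(c, 2)  ⇒  FF.F..F...  {a→[6, 3]; c→[0, 1]}
  9. unlink(c)  ⇒  ...F..F...  {a→[6, 3]}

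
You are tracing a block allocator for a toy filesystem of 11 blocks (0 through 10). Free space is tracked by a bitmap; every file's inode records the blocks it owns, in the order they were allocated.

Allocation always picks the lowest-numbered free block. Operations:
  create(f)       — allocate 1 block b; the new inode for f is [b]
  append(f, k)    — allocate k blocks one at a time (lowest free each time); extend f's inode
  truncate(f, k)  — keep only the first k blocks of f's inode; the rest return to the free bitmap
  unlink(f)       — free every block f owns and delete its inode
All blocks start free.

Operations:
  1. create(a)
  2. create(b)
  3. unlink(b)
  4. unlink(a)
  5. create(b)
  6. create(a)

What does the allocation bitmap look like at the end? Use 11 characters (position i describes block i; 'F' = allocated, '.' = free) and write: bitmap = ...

  1. create(a)  ⇒  F..........  {a→[0]}
  2. create(b)  ⇒  FF.........  {a→[0]; b→[1]}
  3. unlink(b)  ⇒  F..........  {a→[0]}
  4. unlink(a)  ⇒  ...........  {}
  5. create(b)  ⇒  F..........  {b→[0]}
  6. create(a)  ⇒  FF.........  {a→[1]; b→[0]}

bitmap = FF.........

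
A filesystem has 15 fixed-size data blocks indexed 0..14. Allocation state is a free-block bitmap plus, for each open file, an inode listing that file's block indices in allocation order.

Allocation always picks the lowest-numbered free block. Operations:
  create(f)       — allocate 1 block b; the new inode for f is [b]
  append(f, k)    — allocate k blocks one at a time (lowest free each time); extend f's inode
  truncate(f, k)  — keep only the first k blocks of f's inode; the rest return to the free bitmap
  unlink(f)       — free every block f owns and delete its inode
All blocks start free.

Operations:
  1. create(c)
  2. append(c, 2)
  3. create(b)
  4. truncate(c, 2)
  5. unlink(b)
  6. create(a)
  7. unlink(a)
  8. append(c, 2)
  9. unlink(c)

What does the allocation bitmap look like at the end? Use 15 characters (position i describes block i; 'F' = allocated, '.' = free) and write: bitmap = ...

bitmap = ...............

create(c): bitmap=F.............. | c=[0]
append(c, 2): bitmap=FFF............ | c=[0, 1, 2]
create(b): bitmap=FFFF........... | b=[3] c=[0, 1, 2]
truncate(c, 2): bitmap=FF.F........... | b=[3] c=[0, 1]
unlink(b): bitmap=FF............. | c=[0, 1]
create(a): bitmap=FFF............ | a=[2] c=[0, 1]
unlink(a): bitmap=FF............. | c=[0, 1]
append(c, 2): bitmap=FFFF........... | c=[0, 1, 2, 3]
unlink(c): bitmap=............... | 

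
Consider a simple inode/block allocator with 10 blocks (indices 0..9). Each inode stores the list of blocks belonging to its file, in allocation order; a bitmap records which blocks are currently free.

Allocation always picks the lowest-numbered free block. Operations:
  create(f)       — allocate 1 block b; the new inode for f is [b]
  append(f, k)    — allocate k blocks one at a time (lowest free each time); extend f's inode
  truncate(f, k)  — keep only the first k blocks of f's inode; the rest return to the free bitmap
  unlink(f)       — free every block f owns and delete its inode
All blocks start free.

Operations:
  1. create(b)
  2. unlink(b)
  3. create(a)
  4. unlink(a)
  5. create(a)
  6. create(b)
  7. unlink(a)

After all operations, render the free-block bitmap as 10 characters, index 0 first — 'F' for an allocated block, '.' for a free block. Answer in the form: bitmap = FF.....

  1. create(b)  ⇒  F.........  {b→[0]}
  2. unlink(b)  ⇒  ..........  {}
  3. create(a)  ⇒  F.........  {a→[0]}
  4. unlink(a)  ⇒  ..........  {}
  5. create(a)  ⇒  F.........  {a→[0]}
  6. create(b)  ⇒  FF........  {a→[0]; b→[1]}
  7. unlink(a)  ⇒  .F........  {b→[1]}

bitmap = .F........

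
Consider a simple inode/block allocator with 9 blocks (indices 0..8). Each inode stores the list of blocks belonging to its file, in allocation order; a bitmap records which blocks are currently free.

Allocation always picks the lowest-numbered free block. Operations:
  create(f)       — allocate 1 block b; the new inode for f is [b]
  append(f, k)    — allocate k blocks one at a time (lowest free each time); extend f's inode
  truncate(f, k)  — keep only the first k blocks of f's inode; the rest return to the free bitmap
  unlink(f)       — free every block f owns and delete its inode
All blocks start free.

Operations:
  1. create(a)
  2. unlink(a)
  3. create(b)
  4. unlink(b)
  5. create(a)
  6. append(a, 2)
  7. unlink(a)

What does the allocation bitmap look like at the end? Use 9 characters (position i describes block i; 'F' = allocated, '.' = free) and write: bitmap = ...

bitmap = .........

after create(a) → a:[0]  free=[F........]
after unlink(a) →   free=[.........]
after create(b) → b:[0]  free=[F........]
after unlink(b) →   free=[.........]
after create(a) → a:[0]  free=[F........]
after append(a, 2) → a:[0, 1, 2]  free=[FFF......]
after unlink(a) →   free=[.........]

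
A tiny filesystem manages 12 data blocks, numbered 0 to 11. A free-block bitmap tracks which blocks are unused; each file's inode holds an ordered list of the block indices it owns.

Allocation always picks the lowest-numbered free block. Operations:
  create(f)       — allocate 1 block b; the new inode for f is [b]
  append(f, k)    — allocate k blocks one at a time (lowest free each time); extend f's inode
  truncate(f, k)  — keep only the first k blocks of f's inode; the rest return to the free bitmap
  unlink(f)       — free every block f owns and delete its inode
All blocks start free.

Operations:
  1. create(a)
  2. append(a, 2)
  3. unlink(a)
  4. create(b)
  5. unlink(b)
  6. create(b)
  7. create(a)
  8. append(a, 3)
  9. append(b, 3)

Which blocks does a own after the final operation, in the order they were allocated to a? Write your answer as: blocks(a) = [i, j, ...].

blocks(a) = [1, 2, 3, 4]

[1] create(a) — a=0 (map F...........)
[2] append(a, 2) — a=0,1,2 (map FFF.........)
[3] unlink(a) —  (map ............)
[4] create(b) — b=0 (map F...........)
[5] unlink(b) —  (map ............)
[6] create(b) — b=0 (map F...........)
[7] create(a) — a=1 b=0 (map FF..........)
[8] append(a, 3) — a=1,2,3,4 b=0 (map FFFFF.......)
[9] append(b, 3) — a=1,2,3,4 b=0,5,6,7 (map FFFFFFFF....)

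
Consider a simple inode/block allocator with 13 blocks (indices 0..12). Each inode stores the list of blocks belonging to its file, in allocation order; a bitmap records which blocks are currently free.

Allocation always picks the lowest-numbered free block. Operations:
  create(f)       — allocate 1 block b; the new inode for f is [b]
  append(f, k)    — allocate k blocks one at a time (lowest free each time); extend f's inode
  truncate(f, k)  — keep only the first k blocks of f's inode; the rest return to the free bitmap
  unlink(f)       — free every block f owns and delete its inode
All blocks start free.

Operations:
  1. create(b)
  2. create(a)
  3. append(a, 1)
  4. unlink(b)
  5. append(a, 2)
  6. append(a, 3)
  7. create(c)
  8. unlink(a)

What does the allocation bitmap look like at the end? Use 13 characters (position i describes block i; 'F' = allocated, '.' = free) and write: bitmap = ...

bitmap = .......F.....

after create(b) → b:[0]  free=[F............]
after create(a) → a:[1], b:[0]  free=[FF...........]
after append(a, 1) → a:[1, 2], b:[0]  free=[FFF..........]
after unlink(b) → a:[1, 2]  free=[.FF..........]
after append(a, 2) → a:[1, 2, 0, 3]  free=[FFFF.........]
after append(a, 3) → a:[1, 2, 0, 3, 4, 5, 6]  free=[FFFFFFF......]
after create(c) → a:[1, 2, 0, 3, 4, 5, 6], c:[7]  free=[FFFFFFFF.....]
after unlink(a) → c:[7]  free=[.......F.....]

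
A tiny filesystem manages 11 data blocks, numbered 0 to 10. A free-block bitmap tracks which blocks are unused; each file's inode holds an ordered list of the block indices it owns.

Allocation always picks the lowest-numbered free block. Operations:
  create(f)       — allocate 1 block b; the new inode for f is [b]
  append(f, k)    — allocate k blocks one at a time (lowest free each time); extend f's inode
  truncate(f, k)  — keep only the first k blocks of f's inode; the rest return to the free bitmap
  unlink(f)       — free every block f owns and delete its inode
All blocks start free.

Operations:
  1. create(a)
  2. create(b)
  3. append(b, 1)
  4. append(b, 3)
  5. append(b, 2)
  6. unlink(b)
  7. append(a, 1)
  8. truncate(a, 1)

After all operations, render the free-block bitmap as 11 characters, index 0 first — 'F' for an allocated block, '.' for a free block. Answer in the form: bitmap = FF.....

[1] create(a) — a=0 (map F..........)
[2] create(b) — a=0 b=1 (map FF.........)
[3] append(b, 1) — a=0 b=1,2 (map FFF........)
[4] append(b, 3) — a=0 b=1,2,3,4,5 (map FFFFFF.....)
[5] append(b, 2) — a=0 b=1,2,3,4,5,6,7 (map FFFFFFFF...)
[6] unlink(b) — a=0 (map F..........)
[7] append(a, 1) — a=0,1 (map FF.........)
[8] truncate(a, 1) — a=0 (map F..........)

bitmap = F..........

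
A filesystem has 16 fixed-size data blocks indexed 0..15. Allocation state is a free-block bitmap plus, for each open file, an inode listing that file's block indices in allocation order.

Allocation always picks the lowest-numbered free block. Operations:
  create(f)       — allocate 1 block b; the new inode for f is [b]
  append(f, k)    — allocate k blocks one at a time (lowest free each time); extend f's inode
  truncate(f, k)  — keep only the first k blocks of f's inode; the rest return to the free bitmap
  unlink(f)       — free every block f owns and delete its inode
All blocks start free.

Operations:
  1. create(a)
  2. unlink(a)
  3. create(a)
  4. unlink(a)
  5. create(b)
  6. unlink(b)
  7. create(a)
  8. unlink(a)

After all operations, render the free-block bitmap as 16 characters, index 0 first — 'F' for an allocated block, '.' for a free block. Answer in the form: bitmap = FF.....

bitmap = ................

after create(a) → a:[0]  free=[F...............]
after unlink(a) →   free=[................]
after create(a) → a:[0]  free=[F...............]
after unlink(a) →   free=[................]
after create(b) → b:[0]  free=[F...............]
after unlink(b) →   free=[................]
after create(a) → a:[0]  free=[F...............]
after unlink(a) →   free=[................]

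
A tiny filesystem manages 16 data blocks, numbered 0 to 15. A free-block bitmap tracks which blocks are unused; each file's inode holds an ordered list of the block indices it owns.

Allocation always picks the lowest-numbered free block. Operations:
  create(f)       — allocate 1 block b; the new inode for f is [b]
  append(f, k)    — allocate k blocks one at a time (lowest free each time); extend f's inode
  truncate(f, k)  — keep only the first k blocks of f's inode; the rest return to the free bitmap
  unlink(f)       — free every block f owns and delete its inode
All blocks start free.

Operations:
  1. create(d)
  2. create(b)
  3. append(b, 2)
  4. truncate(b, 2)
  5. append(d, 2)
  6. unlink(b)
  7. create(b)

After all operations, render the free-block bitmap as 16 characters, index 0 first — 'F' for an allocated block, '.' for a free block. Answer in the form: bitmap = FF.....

[1] create(d) — d=0 (map F...............)
[2] create(b) — b=1 d=0 (map FF..............)
[3] append(b, 2) — b=1,2,3 d=0 (map FFFF............)
[4] truncate(b, 2) — b=1,2 d=0 (map FFF.............)
[5] append(d, 2) — b=1,2 d=0,3,4 (map FFFFF...........)
[6] unlink(b) — d=0,3,4 (map F..FF...........)
[7] create(b) — b=1 d=0,3,4 (map FF.FF...........)

bitmap = FF.FF...........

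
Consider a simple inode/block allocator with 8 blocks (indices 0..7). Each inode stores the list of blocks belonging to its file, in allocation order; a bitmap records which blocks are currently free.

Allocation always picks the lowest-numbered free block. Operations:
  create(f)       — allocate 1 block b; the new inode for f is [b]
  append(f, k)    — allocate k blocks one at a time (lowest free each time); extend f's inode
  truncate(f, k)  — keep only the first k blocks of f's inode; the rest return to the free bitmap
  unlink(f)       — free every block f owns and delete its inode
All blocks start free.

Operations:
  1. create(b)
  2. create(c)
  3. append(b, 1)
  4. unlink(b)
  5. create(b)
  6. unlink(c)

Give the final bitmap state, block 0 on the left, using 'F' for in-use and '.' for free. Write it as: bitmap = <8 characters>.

create(b): bitmap=F....... | b=[0]
create(c): bitmap=FF...... | b=[0] c=[1]
append(b, 1): bitmap=FFF..... | b=[0, 2] c=[1]
unlink(b): bitmap=.F...... | c=[1]
create(b): bitmap=FF...... | b=[0] c=[1]
unlink(c): bitmap=F....... | b=[0]

bitmap = F.......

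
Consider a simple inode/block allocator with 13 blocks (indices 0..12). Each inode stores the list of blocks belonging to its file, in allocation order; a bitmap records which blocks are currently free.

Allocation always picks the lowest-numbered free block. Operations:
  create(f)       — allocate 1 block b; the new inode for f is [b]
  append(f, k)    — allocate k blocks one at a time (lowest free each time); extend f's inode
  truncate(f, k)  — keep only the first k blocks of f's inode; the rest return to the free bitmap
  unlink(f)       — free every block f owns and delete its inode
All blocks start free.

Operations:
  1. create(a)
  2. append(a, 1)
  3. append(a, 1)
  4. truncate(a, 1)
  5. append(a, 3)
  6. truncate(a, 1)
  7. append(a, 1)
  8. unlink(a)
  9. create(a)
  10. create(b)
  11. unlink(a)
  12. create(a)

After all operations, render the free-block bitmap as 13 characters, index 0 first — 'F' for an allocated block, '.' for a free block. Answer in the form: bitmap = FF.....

bitmap = FF...........

[1] create(a) — a=0 (map F............)
[2] append(a, 1) — a=0,1 (map FF...........)
[3] append(a, 1) — a=0,1,2 (map FFF..........)
[4] truncate(a, 1) — a=0 (map F............)
[5] append(a, 3) — a=0,1,2,3 (map FFFF.........)
[6] truncate(a, 1) — a=0 (map F............)
[7] append(a, 1) — a=0,1 (map FF...........)
[8] unlink(a) —  (map .............)
[9] create(a) — a=0 (map F............)
[10] create(b) — a=0 b=1 (map FF...........)
[11] unlink(a) — b=1 (map .F...........)
[12] create(a) — a=0 b=1 (map FF...........)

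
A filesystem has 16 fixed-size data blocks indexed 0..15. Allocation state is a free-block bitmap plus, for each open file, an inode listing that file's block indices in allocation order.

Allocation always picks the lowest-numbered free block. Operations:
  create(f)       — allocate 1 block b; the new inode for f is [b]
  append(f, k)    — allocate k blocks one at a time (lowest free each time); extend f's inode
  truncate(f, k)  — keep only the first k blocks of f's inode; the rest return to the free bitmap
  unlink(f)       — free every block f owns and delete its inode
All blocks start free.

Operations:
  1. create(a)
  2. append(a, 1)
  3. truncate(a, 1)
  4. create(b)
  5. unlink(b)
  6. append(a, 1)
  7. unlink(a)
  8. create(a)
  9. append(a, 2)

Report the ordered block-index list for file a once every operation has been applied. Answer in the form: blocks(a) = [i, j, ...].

after create(a) → a:[0]  free=[F...............]
after append(a, 1) → a:[0, 1]  free=[FF..............]
after truncate(a, 1) → a:[0]  free=[F...............]
after create(b) → a:[0], b:[1]  free=[FF..............]
after unlink(b) → a:[0]  free=[F...............]
after append(a, 1) → a:[0, 1]  free=[FF..............]
after unlink(a) →   free=[................]
after create(a) → a:[0]  free=[F...............]
after append(a, 2) → a:[0, 1, 2]  free=[FFF.............]

blocks(a) = [0, 1, 2]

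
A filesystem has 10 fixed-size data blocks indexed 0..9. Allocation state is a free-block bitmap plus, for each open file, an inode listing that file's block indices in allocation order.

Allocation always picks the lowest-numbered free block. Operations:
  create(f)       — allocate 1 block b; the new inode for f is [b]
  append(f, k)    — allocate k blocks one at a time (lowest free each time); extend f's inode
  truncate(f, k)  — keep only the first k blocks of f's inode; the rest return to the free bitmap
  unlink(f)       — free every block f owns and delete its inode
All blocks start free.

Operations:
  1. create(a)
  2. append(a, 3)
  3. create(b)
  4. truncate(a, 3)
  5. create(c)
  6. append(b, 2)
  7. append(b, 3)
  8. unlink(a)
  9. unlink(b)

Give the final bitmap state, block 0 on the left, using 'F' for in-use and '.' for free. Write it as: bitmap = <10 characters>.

create(a): bitmap=F......... | a=[0]
append(a, 3): bitmap=FFFF...... | a=[0, 1, 2, 3]
create(b): bitmap=FFFFF..... | a=[0, 1, 2, 3] b=[4]
truncate(a, 3): bitmap=FFF.F..... | a=[0, 1, 2] b=[4]
create(c): bitmap=FFFFF..... | a=[0, 1, 2] b=[4] c=[3]
append(b, 2): bitmap=FFFFFFF... | a=[0, 1, 2] b=[4, 5, 6] c=[3]
append(b, 3): bitmap=FFFFFFFFFF | a=[0, 1, 2] b=[4, 5, 6, 7, 8, 9] c=[3]
unlink(a): bitmap=...FFFFFFF | b=[4, 5, 6, 7, 8, 9] c=[3]
unlink(b): bitmap=...F...... | c=[3]

bitmap = ...F......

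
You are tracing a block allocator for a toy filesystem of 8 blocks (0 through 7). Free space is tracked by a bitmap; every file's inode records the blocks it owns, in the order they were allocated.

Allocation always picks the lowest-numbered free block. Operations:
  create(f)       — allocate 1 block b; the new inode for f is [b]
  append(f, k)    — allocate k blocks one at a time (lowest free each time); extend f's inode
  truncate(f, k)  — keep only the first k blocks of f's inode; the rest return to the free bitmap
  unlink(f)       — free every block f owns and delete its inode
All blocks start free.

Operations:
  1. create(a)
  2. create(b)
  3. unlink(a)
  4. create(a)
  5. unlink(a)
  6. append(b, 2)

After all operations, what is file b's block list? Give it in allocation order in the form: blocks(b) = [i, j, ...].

blocks(b) = [1, 0, 2]

after create(a) → a:[0]  free=[F.......]
after create(b) → a:[0], b:[1]  free=[FF......]
after unlink(a) → b:[1]  free=[.F......]
after create(a) → a:[0], b:[1]  free=[FF......]
after unlink(a) → b:[1]  free=[.F......]
after append(b, 2) → b:[1, 0, 2]  free=[FFF.....]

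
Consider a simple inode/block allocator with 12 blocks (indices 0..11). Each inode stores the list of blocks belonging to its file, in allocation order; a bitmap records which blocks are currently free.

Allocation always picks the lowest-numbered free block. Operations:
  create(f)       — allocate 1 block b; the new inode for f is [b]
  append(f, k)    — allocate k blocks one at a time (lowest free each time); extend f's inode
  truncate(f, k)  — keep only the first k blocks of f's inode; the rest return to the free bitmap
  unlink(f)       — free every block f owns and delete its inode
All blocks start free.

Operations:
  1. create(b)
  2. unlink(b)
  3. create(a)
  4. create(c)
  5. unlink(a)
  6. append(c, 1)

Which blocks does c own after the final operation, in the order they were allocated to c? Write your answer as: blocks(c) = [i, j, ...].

blocks(c) = [1, 0]

after create(b) → b:[0]  free=[F...........]
after unlink(b) →   free=[............]
after create(a) → a:[0]  free=[F...........]
after create(c) → a:[0], c:[1]  free=[FF..........]
after unlink(a) → c:[1]  free=[.F..........]
after append(c, 1) → c:[1, 0]  free=[FF..........]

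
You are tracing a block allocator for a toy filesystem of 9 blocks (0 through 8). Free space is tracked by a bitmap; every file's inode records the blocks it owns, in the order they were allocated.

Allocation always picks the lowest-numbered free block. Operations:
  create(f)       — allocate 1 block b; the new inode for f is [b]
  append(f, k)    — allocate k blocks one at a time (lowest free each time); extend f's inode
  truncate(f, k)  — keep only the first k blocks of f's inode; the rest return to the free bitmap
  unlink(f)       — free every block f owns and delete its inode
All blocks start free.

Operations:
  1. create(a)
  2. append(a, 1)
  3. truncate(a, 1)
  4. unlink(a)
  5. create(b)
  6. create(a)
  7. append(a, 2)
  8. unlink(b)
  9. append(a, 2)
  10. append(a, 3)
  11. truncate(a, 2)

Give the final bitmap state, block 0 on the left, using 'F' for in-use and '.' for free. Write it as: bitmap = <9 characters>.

create(a): bitmap=F........ | a=[0]
append(a, 1): bitmap=FF....... | a=[0, 1]
truncate(a, 1): bitmap=F........ | a=[0]
unlink(a): bitmap=......... | 
create(b): bitmap=F........ | b=[0]
create(a): bitmap=FF....... | a=[1] b=[0]
append(a, 2): bitmap=FFFF..... | a=[1, 2, 3] b=[0]
unlink(b): bitmap=.FFF..... | a=[1, 2, 3]
append(a, 2): bitmap=FFFFF.... | a=[1, 2, 3, 0, 4]
append(a, 3): bitmap=FFFFFFFF. | a=[1, 2, 3, 0, 4, 5, 6, 7]
truncate(a, 2): bitmap=.FF...... | a=[1, 2]

bitmap = .FF......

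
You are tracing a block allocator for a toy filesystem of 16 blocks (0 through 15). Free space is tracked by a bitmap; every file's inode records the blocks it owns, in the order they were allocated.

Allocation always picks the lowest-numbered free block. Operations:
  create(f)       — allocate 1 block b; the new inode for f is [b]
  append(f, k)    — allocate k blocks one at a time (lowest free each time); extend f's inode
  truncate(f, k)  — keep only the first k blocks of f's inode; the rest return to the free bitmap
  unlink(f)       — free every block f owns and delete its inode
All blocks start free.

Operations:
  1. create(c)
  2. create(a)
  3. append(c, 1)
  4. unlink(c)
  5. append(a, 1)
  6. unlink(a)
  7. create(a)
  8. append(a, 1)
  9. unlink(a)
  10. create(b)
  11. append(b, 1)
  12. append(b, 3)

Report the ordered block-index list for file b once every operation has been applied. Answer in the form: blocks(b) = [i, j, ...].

create(c): bitmap=F............... | c=[0]
create(a): bitmap=FF.............. | a=[1] c=[0]
append(c, 1): bitmap=FFF............. | a=[1] c=[0, 2]
unlink(c): bitmap=.F.............. | a=[1]
append(a, 1): bitmap=FF.............. | a=[1, 0]
unlink(a): bitmap=................ | 
create(a): bitmap=F............... | a=[0]
append(a, 1): bitmap=FF.............. | a=[0, 1]
unlink(a): bitmap=................ | 
create(b): bitmap=F............... | b=[0]
append(b, 1): bitmap=FF.............. | b=[0, 1]
append(b, 3): bitmap=FFFFF........... | b=[0, 1, 2, 3, 4]

blocks(b) = [0, 1, 2, 3, 4]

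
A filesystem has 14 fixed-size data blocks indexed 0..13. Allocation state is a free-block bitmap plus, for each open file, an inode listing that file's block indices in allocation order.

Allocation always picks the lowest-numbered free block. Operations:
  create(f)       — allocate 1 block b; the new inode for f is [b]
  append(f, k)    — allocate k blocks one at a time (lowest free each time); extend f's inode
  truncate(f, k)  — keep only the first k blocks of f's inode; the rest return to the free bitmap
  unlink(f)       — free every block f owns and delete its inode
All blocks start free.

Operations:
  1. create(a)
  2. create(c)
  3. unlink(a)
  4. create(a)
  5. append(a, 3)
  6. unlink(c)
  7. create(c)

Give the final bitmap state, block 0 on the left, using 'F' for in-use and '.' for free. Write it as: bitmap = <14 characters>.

create(a): bitmap=F............. | a=[0]
create(c): bitmap=FF............ | a=[0] c=[1]
unlink(a): bitmap=.F............ | c=[1]
create(a): bitmap=FF............ | a=[0] c=[1]
append(a, 3): bitmap=FFFFF......... | a=[0, 2, 3, 4] c=[1]
unlink(c): bitmap=F.FFF......... | a=[0, 2, 3, 4]
create(c): bitmap=FFFFF......... | a=[0, 2, 3, 4] c=[1]

bitmap = FFFFF.........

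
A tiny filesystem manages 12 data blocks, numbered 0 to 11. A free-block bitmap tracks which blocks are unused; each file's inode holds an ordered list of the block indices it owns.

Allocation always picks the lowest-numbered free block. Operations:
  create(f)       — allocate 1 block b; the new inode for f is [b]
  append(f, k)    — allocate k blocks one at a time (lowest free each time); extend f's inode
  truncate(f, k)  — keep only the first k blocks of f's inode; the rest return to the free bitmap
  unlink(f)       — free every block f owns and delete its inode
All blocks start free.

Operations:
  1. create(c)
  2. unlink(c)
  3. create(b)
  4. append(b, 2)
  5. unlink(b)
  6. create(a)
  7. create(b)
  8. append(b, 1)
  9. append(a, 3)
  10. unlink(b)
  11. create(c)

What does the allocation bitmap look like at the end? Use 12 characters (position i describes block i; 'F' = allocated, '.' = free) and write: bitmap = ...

  1. create(c)  ⇒  F...........  {c→[0]}
  2. unlink(c)  ⇒  ............  {}
  3. create(b)  ⇒  F...........  {b→[0]}
  4. append(b, 2)  ⇒  FFF.........  {b→[0, 1, 2]}
  5. unlink(b)  ⇒  ............  {}
  6. create(a)  ⇒  F...........  {a→[0]}
  7. create(b)  ⇒  FF..........  {a→[0]; b→[1]}
  8. append(b, 1)  ⇒  FFF.........  {a→[0]; b→[1, 2]}
  9. append(a, 3)  ⇒  FFFFFF......  {a→[0, 3, 4, 5]; b→[1, 2]}
  10. unlink(b)  ⇒  F..FFF......  {a→[0, 3, 4, 5]}
  11. create(c)  ⇒  FF.FFF......  {a→[0, 3, 4, 5]; c→[1]}

bitmap = FF.FFF......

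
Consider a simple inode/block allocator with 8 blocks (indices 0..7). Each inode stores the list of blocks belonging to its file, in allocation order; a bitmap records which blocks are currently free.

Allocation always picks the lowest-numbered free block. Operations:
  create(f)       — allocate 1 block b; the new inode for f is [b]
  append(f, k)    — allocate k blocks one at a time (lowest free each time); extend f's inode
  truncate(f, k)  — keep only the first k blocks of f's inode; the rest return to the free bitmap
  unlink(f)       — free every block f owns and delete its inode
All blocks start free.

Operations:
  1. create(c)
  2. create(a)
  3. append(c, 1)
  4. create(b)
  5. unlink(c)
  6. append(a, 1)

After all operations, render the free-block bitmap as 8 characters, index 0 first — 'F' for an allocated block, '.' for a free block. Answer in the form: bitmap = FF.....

after create(c) → c:[0]  free=[F.......]
after create(a) → a:[1], c:[0]  free=[FF......]
after append(c, 1) → a:[1], c:[0, 2]  free=[FFF.....]
after create(b) → a:[1], b:[3], c:[0, 2]  free=[FFFF....]
after unlink(c) → a:[1], b:[3]  free=[.F.F....]
after append(a, 1) → a:[1, 0], b:[3]  free=[FF.F....]

bitmap = FF.F....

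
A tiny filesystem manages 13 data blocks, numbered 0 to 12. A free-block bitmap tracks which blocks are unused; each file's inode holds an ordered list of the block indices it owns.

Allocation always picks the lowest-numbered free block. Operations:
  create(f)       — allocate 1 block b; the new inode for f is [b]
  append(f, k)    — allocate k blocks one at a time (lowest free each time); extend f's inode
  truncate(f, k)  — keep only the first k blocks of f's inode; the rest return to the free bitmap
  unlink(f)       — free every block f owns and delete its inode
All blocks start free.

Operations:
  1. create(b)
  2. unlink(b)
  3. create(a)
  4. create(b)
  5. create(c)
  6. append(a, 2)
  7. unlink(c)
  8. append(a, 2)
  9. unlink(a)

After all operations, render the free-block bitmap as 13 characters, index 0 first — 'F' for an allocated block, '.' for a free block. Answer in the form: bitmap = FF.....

[1] create(b) — b=0 (map F............)
[2] unlink(b) —  (map .............)
[3] create(a) — a=0 (map F............)
[4] create(b) — a=0 b=1 (map FF...........)
[5] create(c) — a=0 b=1 c=2 (map FFF..........)
[6] append(a, 2) — a=0,3,4 b=1 c=2 (map FFFFF........)
[7] unlink(c) — a=0,3,4 b=1 (map FF.FF........)
[8] append(a, 2) — a=0,3,4,2,5 b=1 (map FFFFFF.......)
[9] unlink(a) — b=1 (map .F...........)

bitmap = .F...........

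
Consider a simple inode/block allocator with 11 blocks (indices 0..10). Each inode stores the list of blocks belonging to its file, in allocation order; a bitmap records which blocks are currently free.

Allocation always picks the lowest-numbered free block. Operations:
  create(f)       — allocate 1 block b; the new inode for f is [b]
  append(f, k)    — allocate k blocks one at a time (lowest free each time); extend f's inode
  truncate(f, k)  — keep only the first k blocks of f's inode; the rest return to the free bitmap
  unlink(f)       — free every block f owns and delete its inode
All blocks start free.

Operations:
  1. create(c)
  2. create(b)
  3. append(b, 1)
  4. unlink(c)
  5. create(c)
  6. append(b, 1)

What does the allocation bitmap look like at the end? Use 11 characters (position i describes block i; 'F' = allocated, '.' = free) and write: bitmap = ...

bitmap = FFFF.......

create(c): bitmap=F.......... | c=[0]
create(b): bitmap=FF......... | b=[1] c=[0]
append(b, 1): bitmap=FFF........ | b=[1, 2] c=[0]
unlink(c): bitmap=.FF........ | b=[1, 2]
create(c): bitmap=FFF........ | b=[1, 2] c=[0]
append(b, 1): bitmap=FFFF....... | b=[1, 2, 3] c=[0]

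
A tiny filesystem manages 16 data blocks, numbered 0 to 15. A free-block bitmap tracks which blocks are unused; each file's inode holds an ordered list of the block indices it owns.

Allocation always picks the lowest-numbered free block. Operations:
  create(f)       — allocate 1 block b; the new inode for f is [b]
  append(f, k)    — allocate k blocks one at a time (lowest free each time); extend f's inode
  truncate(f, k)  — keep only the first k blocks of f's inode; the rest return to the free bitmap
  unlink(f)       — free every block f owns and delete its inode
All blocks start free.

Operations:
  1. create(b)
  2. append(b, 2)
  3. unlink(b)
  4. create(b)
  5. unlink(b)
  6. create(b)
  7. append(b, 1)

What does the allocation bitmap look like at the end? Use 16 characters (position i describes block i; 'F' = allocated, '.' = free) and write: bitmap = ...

create(b): bitmap=F............... | b=[0]
append(b, 2): bitmap=FFF............. | b=[0, 1, 2]
unlink(b): bitmap=................ | 
create(b): bitmap=F............... | b=[0]
unlink(b): bitmap=................ | 
create(b): bitmap=F............... | b=[0]
append(b, 1): bitmap=FF.............. | b=[0, 1]

bitmap = FF..............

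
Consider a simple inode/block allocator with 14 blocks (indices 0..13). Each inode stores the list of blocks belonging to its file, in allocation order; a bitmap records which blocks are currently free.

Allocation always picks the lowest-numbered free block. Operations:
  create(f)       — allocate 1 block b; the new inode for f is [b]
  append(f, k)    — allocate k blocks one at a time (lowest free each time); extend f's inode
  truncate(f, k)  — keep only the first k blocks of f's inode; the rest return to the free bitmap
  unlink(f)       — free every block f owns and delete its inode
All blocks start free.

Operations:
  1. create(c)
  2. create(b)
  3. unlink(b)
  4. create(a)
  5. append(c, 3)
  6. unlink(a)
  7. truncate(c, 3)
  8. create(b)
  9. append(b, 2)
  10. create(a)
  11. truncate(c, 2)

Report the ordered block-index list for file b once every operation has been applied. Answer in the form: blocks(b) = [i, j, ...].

blocks(b) = [1, 4, 5]

create(c): bitmap=F............. | c=[0]
create(b): bitmap=FF............ | b=[1] c=[0]
unlink(b): bitmap=F............. | c=[0]
create(a): bitmap=FF............ | a=[1] c=[0]
append(c, 3): bitmap=FFFFF......... | a=[1] c=[0, 2, 3, 4]
unlink(a): bitmap=F.FFF......... | c=[0, 2, 3, 4]
truncate(c, 3): bitmap=F.FF.......... | c=[0, 2, 3]
create(b): bitmap=FFFF.......... | b=[1] c=[0, 2, 3]
append(b, 2): bitmap=FFFFFF........ | b=[1, 4, 5] c=[0, 2, 3]
create(a): bitmap=FFFFFFF....... | a=[6] b=[1, 4, 5] c=[0, 2, 3]
truncate(c, 2): bitmap=FFF.FFF....... | a=[6] b=[1, 4, 5] c=[0, 2]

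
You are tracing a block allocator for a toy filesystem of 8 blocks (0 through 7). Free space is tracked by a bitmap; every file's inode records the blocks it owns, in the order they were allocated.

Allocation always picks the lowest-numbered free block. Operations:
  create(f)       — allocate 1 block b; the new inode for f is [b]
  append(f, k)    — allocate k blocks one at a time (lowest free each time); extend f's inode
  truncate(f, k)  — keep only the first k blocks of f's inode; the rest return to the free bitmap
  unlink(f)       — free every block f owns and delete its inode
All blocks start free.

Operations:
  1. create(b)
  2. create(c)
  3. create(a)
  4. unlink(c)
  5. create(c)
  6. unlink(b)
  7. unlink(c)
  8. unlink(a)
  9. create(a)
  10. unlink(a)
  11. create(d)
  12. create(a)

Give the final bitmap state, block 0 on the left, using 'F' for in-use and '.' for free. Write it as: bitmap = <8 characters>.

bitmap = FF......

  1. create(b)  ⇒  F.......  {b→[0]}
  2. create(c)  ⇒  FF......  {b→[0]; c→[1]}
  3. create(a)  ⇒  FFF.....  {a→[2]; b→[0]; c→[1]}
  4. unlink(c)  ⇒  F.F.....  {a→[2]; b→[0]}
  5. create(c)  ⇒  FFF.....  {a→[2]; b→[0]; c→[1]}
  6. unlink(b)  ⇒  .FF.....  {a→[2]; c→[1]}
  7. unlink(c)  ⇒  ..F.....  {a→[2]}
  8. unlink(a)  ⇒  ........  {}
  9. create(a)  ⇒  F.......  {a→[0]}
  10. unlink(a)  ⇒  ........  {}
  11. create(d)  ⇒  F.......  {d→[0]}
  12. create(a)  ⇒  FF......  {a→[1]; d→[0]}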